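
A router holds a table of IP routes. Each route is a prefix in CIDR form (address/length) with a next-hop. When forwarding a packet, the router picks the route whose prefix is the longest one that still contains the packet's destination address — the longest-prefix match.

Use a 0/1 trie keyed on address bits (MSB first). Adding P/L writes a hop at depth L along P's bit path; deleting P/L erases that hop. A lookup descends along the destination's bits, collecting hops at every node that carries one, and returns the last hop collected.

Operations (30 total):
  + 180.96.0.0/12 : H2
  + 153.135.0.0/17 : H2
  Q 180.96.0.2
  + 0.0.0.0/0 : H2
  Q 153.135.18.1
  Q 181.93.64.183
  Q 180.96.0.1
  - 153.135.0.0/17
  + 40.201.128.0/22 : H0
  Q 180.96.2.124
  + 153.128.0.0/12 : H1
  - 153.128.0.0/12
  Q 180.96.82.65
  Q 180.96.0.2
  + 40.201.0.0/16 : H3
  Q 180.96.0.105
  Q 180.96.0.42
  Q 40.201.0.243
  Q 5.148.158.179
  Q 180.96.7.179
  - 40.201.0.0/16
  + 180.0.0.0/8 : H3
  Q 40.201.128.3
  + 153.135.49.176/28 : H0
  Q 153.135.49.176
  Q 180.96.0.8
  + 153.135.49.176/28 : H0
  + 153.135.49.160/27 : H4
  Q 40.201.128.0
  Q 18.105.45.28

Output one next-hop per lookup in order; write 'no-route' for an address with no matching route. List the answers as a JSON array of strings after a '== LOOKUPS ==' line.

Trace:
  + 180.96.0.0/12 (H2) depth=12
  + 153.135.0.0/17 (H2) depth=17
  ? 180.96.0.2  path d0:-→d1:-→d2:-→d3:-→d4:-→d5:-→d6:-→d7:-→d8:-→d9:-→d10:-→d11:-→d12:H2  best=H2
  + 0.0.0.0/0 (H2) depth=0
  ? 153.135.18.1  path d0:H2→d1:-→d2:-→d3:-→d4:-→d5:-→d6:-→d7:-→d8:-→d9:-→d10:-→d11:-→d12:-→d13:-→d14:-→d15:-→d16:-→d17:H2  best=H2
  ? 181.93.64.183  path d0:H2→d1:-→d2:-→d3:-→d4:-→d5:-→d6:-→d7:-  best=H2
  ? 180.96.0.1  path d0:H2→d1:-→d2:-→d3:-→d4:-→d5:-→d6:-→d7:-→d8:-→d9:-→d10:-→d11:-→d12:H2  best=H2
  del 153.135.0.0/17 (clear depth 17)
  + 40.201.128.0/22 (H0) depth=22
  ? 180.96.2.124  path d0:H2→d1:-→d2:-→d3:-→d4:-→d5:-→d6:-→d7:-→d8:-→d9:-→d10:-→d11:-→d12:H2  best=H2
  + 153.128.0.0/12 (H1) depth=12
  del 153.128.0.0/12 (clear depth 12)
  ? 180.96.82.65  path d0:H2→d1:-→d2:-→d3:-→d4:-→d5:-→d6:-→d7:-→d8:-→d9:-→d10:-→d11:-→d12:H2  best=H2
  ? 180.96.0.2  path d0:H2→d1:-→d2:-→d3:-→d4:-→d5:-→d6:-→d7:-→d8:-→d9:-→d10:-→d11:-→d12:H2  best=H2
  + 40.201.0.0/16 (H3) depth=16
  ? 180.96.0.105  path d0:H2→d1:-→d2:-→d3:-→d4:-→d5:-→d6:-→d7:-→d8:-→d9:-→d10:-→d11:-→d12:H2  best=H2
  ? 180.96.0.42  path d0:H2→d1:-→d2:-→d3:-→d4:-→d5:-→d6:-→d7:-→d8:-→d9:-→d10:-→d11:-→d12:H2  best=H2
  ? 40.201.0.243  path d0:H2→d1:-→d2:-→d3:-→d4:-→d5:-→d6:-→d7:-→d8:-→d9:-→d10:-→d11:-→d12:-→d13:-→d14:-→d15:-→d16:H3  best=H3
  ? 5.148.158.179  path d0:H2→d1:-→d2:-  best=H2
  ? 180.96.7.179  path d0:H2→d1:-→d2:-→d3:-→d4:-→d5:-→d6:-→d7:-→d8:-→d9:-→d10:-→d11:-→d12:H2  best=H2
  del 40.201.0.0/16 (clear depth 16)
  + 180.0.0.0/8 (H3) depth=8
  ? 40.201.128.3  path d0:H2→d1:-→d2:-→d3:-→d4:-→d5:-→d6:-→d7:-→d8:-→d9:-→d10:-→d11:-→d12:-→d13:-→d14:-→d15:-→d16:-→d17:-→d18:-→d19:-→d20:-→d21:-→d22:H0  best=H0
  + 153.135.49.176/28 (H0) depth=28
  ? 153.135.49.176  path d0:H2→d1:-→d2:-→d3:-→d4:-→d5:-→d6:-→d7:-→d8:-→d9:-→d10:-→d11:-→d12:-→d13:-→d14:-→d15:-→d16:-→d17:-→d18:-→d19:-→d20:-→d21:-→d22:-→d23:-→d24:-→d25:-→d26:-→d27:-→d28:H0  best=H0
  ? 180.96.0.8  path d0:H2→d1:-→d2:-→d3:-→d4:-→d5:-→d6:-→d7:-→d8:H3→d9:-→d10:-→d11:-→d12:H2  best=H2
  + 153.135.49.176/28 (H0) depth=28
  + 153.135.49.160/27 (H4) depth=27
  ? 40.201.128.0  path d0:H2→d1:-→d2:-→d3:-→d4:-→d5:-→d6:-→d7:-→d8:-→d9:-→d10:-→d11:-→d12:-→d13:-→d14:-→d15:-→d16:-→d17:-→d18:-→d19:-→d20:-→d21:-→d22:H0  best=H0
  ? 18.105.45.28  path d0:H2→d1:-→d2:-  best=H2

== LOOKUPS ==
["H2","H2","H2","H2","H2","H2","H2","H2","H2","H3","H2","H2","H0","H0","H2","H0","H2"]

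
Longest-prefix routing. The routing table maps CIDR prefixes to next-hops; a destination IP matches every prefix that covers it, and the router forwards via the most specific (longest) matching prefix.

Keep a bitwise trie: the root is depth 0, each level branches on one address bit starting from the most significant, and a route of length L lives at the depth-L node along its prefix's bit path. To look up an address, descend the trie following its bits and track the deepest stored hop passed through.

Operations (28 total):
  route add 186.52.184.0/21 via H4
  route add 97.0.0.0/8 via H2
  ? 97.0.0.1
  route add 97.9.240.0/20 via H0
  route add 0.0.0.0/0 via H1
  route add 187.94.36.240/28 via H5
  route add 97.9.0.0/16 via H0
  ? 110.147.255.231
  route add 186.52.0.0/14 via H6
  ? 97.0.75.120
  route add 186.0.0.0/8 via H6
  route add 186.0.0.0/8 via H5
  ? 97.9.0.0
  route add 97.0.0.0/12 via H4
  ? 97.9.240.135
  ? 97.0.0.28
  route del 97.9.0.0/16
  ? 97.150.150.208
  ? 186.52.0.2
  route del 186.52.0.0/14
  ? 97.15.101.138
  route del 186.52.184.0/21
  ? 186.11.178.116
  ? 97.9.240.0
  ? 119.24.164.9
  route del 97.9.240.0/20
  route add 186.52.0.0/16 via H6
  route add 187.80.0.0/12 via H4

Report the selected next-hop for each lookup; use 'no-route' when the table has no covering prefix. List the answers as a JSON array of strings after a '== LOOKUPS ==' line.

Trace:
  + 186.52.184.0/21 (H4) depth=21
  + 97.0.0.0/8 (H2) depth=8
  ? 97.0.0.1  path d0:-→d1:-→d2:-→d3:-→d4:-→d5:-→d6:-→d7:-→d8:H2  best=H2
  + 97.9.240.0/20 (H0) depth=20
  + 0.0.0.0/0 (H1) depth=0
  + 187.94.36.240/28 (H5) depth=28
  + 97.9.0.0/16 (H0) depth=16
  ? 110.147.255.231  path d0:H1→d1:-→d2:-→d3:-→d4:-  best=H1
  + 186.52.0.0/14 (H6) depth=14
  ? 97.0.75.120  path d0:H1→d1:-→d2:-→d3:-→d4:-→d5:-→d6:-→d7:-→d8:H2→d9:-→d10:-→d11:-→d12:-  best=H2
  + 186.0.0.0/8 (H6) depth=8
  + 186.0.0.0/8 (H5) depth=8
  ? 97.9.0.0  path d0:H1→d1:-→d2:-→d3:-→d4:-→d5:-→d6:-→d7:-→d8:H2→d9:-→d10:-→d11:-→d12:-→d13:-→d14:-→d15:-→d16:H0  best=H0
  + 97.0.0.0/12 (H4) depth=12
  ? 97.9.240.135  path d0:H1→d1:-→d2:-→d3:-→d4:-→d5:-→d6:-→d7:-→d8:H2→d9:-→d10:-→d11:-→d12:H4→d13:-→d14:-→d15:-→d16:H0→d17:-→d18:-→d19:-→d20:H0  best=H0
  ? 97.0.0.28  path d0:H1→d1:-→d2:-→d3:-→d4:-→d5:-→d6:-→d7:-→d8:H2→d9:-→d10:-→d11:-→d12:H4  best=H4
  - 97.9.0.0/16 clear@16
  ? 97.150.150.208  path d0:H1→d1:-→d2:-→d3:-→d4:-→d5:-→d6:-→d7:-→d8:H2  best=H2
  ? 186.52.0.2  path d0:H1→d1:-→d2:-→d3:-→d4:-→d5:-→d6:-→d7:-→d8:H5→d9:-→d10:-→d11:-→d12:-→d13:-→d14:H6→d15:-→d16:-  best=H6
  - 186.52.0.0/14 clear@14
  ? 97.15.101.138  path d0:H1→d1:-→d2:-→d3:-→d4:-→d5:-→d6:-→d7:-→d8:H2→d9:-→d10:-→d11:-→d12:H4→d13:-  best=H4
  - 186.52.184.0/21 clear@21
  ? 186.11.178.116  path d0:H1→d1:-→d2:-→d3:-→d4:-→d5:-→d6:-→d7:-→d8:H5→d9:-→d10:-  best=H5
  ? 97.9.240.0  path d0:H1→d1:-→d2:-→d3:-→d4:-→d5:-→d6:-→d7:-→d8:H2→d9:-→d10:-→d11:-→d12:H4→d13:-→d14:-→d15:-→d16:-→d17:-→d18:-→d19:-→d20:H0  best=H0
  ? 119.24.164.9  path d0:H1→d1:-→d2:-→d3:-  best=H1
  - 97.9.240.0/20 clear@20
  + 186.52.0.0/16 (H6) depth=16
  + 187.80.0.0/12 (H4) depth=12

== LOOKUPS ==
["H2","H1","H2","H0","H0","H4","H2","H6","H4","H5","H0","H1"]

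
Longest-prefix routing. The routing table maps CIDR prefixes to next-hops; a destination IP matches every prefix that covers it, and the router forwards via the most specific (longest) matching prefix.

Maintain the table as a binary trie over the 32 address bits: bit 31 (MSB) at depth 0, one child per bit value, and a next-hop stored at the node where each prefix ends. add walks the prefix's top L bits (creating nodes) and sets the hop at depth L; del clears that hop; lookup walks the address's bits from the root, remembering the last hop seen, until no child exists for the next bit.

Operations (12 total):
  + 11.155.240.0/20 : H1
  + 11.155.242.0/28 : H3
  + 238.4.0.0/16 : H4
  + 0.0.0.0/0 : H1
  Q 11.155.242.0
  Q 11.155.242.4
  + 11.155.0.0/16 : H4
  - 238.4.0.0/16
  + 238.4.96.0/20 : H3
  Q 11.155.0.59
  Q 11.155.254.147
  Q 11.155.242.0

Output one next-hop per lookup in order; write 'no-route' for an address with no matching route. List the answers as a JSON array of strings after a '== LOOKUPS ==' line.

Process each operation:
  add 11.155.240.0/20 -> H1 at depth 20
  add 11.155.242.0/28 -> H3 at depth 28
  add 238.4.0.0/16 -> H4 at depth 16
  add 0.0.0.0/0 -> H1 at depth 0
  ? 11.155.242.0  path d0:H1→d1:-→d2:-→d3:-→d4:-→d5:-→d6:-→d7:-→d8:-→d9:-→d10:-→d11:-→d12:-→d13:-→d14:-→d15:-→d16:-→d17:-→d18:-→d19:-→d20:H1→d21:-→d22:-→d23:-→d24:-→d25:-→d26:-→d27:-→d28:H3  best=H3
  ? 11.155.242.4  path d0:H1→d1:-→d2:-→d3:-→d4:-→d5:-→d6:-→d7:-→d8:-→d9:-→d10:-→d11:-→d12:-→d13:-→d14:-→d15:-→d16:-→d17:-→d18:-→d19:-→d20:H1→d21:-→d22:-→d23:-→d24:-→d25:-→d26:-→d27:-→d28:H3  best=H3
  add 11.155.0.0/16 -> H4 at depth 16
  - 238.4.0.0/16 clear@16
  add 238.4.96.0/20 -> H3 at depth 20
  ? 11.155.0.59  path d0:H1→d1:-→d2:-→d3:-→d4:-→d5:-→d6:-→d7:-→d8:-→d9:-→d10:-→d11:-→d12:-→d13:-→d14:-→d15:-→d16:H4  best=H4
  ? 11.155.254.147  path d0:H1→d1:-→d2:-→d3:-→d4:-→d5:-→d6:-→d7:-→d8:-→d9:-→d10:-→d11:-→d12:-→d13:-→d14:-→d15:-→d16:H4→d17:-→d18:-→d19:-→d20:H1  best=H1
  ? 11.155.242.0  path d0:H1→d1:-→d2:-→d3:-→d4:-→d5:-→d6:-→d7:-→d8:-→d9:-→d10:-→d11:-→d12:-→d13:-→d14:-→d15:-→d16:H4→d17:-→d18:-→d19:-→d20:H1→d21:-→d22:-→d23:-→d24:-→d25:-→d26:-→d27:-→d28:H3  best=H3

== LOOKUPS ==
["H3","H3","H4","H1","H3"]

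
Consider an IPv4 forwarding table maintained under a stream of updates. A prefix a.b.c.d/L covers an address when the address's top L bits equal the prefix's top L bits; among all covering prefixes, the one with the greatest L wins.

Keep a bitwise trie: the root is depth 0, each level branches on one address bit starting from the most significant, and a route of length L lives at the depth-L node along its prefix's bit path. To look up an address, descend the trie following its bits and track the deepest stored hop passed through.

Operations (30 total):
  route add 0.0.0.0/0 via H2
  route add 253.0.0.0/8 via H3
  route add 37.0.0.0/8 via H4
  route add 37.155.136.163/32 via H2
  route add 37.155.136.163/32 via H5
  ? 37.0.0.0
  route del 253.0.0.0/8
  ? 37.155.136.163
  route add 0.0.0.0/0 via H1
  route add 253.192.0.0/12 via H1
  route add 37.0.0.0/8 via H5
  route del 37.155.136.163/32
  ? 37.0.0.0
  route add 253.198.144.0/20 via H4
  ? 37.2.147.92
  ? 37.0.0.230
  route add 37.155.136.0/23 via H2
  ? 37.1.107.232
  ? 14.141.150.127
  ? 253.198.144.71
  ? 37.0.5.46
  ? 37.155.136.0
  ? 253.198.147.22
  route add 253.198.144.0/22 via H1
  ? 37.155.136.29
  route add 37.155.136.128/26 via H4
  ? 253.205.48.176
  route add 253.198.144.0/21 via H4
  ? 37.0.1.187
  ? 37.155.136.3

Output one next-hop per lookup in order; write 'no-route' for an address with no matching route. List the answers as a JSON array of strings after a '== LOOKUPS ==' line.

Apply in order:
  add 0.0.0.0/0 -> H2 at depth 0
  add 253.0.0.0/8 -> H3 at depth 8
  add 37.0.0.0/8 -> H4 at depth 8
  add 37.155.136.163/32 -> H2 at depth 32
  add 37.155.136.163/32 -> H5 at depth 32
  ? 37.0.0.0  path d0:H2→d1:-→d2:-→d3:-→d4:-→d5:-→d6:-→d7:-→d8:H4  best=H4
  del 253.0.0.0/8 (clear depth 8)
  ? 37.155.136.163  path d0:H2→d1:-→d2:-→d3:-→d4:-→d5:-→d6:-→d7:-→d8:H4→d9:-→d10:-→d11:-→d12:-→d13:-→d14:-→d15:-→d16:-→d17:-→d18:-→d19:-→d20:-→d21:-→d22:-→d23:-→d24:-→d25:-→d26:-→d27:-→d28:-→d29:-→d30:-→d31:-→d32:H5  best=H5
  add 0.0.0.0/0 -> H1 at depth 0
  add 253.192.0.0/12 -> H1 at depth 12
  add 37.0.0.0/8 -> H5 at depth 8
  del 37.155.136.163/32 (clear depth 32)
  ? 37.0.0.0  path d0:H1→d1:-→d2:-→d3:-→d4:-→d5:-→d6:-→d7:-→d8:H5  best=H5
  add 253.198.144.0/20 -> H4 at depth 20
  ? 37.2.147.92  path d0:H1→d1:-→d2:-→d3:-→d4:-→d5:-→d6:-→d7:-→d8:H5  best=H5
  ? 37.0.0.230  path d0:H1→d1:-→d2:-→d3:-→d4:-→d5:-→d6:-→d7:-→d8:H5  best=H5
  add 37.155.136.0/23 -> H2 at depth 23
  ? 37.1.107.232  path d0:H1→d1:-→d2:-→d3:-→d4:-→d5:-→d6:-→d7:-→d8:H5  best=H5
  ? 14.141.150.127  path d0:H1→d1:-→d2:-  best=H1
  ? 253.198.144.71  path d0:H1→d1:-→d2:-→d3:-→d4:-→d5:-→d6:-→d7:-→d8:-→d9:-→d10:-→d11:-→d12:H1→d13:-→d14:-→d15:-→d16:-→d17:-→d18:-→d19:-→d20:H4  best=H4
  ? 37.0.5.46  path d0:H1→d1:-→d2:-→d3:-→d4:-→d5:-→d6:-→d7:-→d8:H5  best=H5
  ? 37.155.136.0  path d0:H1→d1:-→d2:-→d3:-→d4:-→d5:-→d6:-→d7:-→d8:H5→d9:-→d10:-→d11:-→d12:-→d13:-→d14:-→d15:-→d16:-→d17:-→d18:-→d19:-→d20:-→d21:-→d22:-→d23:H2→d24:-  best=H2
  ? 253.198.147.22  path d0:H1→d1:-→d2:-→d3:-→d4:-→d5:-→d6:-→d7:-→d8:-→d9:-→d10:-→d11:-→d12:H1→d13:-→d14:-→d15:-→d16:-→d17:-→d18:-→d19:-→d20:H4  best=H4
  add 253.198.144.0/22 -> H1 at depth 22
  ? 37.155.136.29  path d0:H1→d1:-→d2:-→d3:-→d4:-→d5:-→d6:-→d7:-→d8:H5→d9:-→d10:-→d11:-→d12:-→d13:-→d14:-→d15:-→d16:-→d17:-→d18:-→d19:-→d20:-→d21:-→d22:-→d23:H2→d24:-  best=H2
  add 37.155.136.128/26 -> H4 at depth 26
  ? 253.205.48.176  path d0:H1→d1:-→d2:-→d3:-→d4:-→d5:-→d6:-→d7:-→d8:-→d9:-→d10:-→d11:-→d12:H1  best=H1
  add 253.198.144.0/21 -> H4 at depth 21
  ? 37.0.1.187  path d0:H1→d1:-→d2:-→d3:-→d4:-→d5:-→d6:-→d7:-→d8:H5  best=H5
  ? 37.155.136.3  path d0:H1→d1:-→d2:-→d3:-→d4:-→d5:-→d6:-→d7:-→d8:H5→d9:-→d10:-→d11:-→d12:-→d13:-→d14:-→d15:-→d16:-→d17:-→d18:-→d19:-→d20:-→d21:-→d22:-→d23:H2→d24:-  best=H2

== LOOKUPS ==
["H4","H5","H5","H5","H5","H5","H1","H4","H5","H2","H4","H2","H1","H5","H2"]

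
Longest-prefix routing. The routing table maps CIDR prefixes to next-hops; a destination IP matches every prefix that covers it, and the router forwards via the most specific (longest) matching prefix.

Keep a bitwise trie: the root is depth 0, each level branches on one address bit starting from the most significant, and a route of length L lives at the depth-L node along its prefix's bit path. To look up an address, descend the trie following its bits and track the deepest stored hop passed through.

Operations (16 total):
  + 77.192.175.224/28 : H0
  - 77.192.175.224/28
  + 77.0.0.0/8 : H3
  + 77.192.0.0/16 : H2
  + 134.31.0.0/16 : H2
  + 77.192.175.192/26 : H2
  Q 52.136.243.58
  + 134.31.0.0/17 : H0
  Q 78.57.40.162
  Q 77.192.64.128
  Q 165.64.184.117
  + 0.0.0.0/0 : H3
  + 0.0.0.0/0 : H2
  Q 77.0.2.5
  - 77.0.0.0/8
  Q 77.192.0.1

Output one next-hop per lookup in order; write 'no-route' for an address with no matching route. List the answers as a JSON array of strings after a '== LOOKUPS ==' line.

Trace:
  + 77.192.175.224/28 (H0) depth=28
  - 77.192.175.224/28 clear@28
  + 77.0.0.0/8 (H3) depth=8
  + 77.192.0.0/16 (H2) depth=16
  + 134.31.0.0/16 (H2) depth=16
  + 77.192.175.192/26 (H2) depth=26
  lookup 52.136.243.58: bits 0 walk d0:-→d1:- -> no-route
  + 134.31.0.0/17 (H0) depth=17
  lookup 78.57.40.162: bits 010011 walk d0:-→d1:-→d2:-→d3:-→d4:-→d5:-→d6:- -> no-route
  lookup 77.192.64.128: bits 0100110111000000 walk d0:-→d1:-→d2:-→d3:-→d4:-→d5:-→d6:-→d7:-→d8:H3→d9:-→d10:-→d11:-→d12:-→d13:-→d14:-→d15:-→d16:H2 -> H2
  lookup 165.64.184.117: bits 10 walk d0:-→d1:-→d2:- -> no-route
  + 0.0.0.0/0 (H3) depth=0
  + 0.0.0.0/0 (H2) depth=0
  lookup 77.0.2.5: bits 01001101 walk d0:H2→d1:-→d2:-→d3:-→d4:-→d5:-→d6:-→d7:-→d8:H3 -> H3
  - 77.0.0.0/8 clear@8
  lookup 77.192.0.1: bits 0100110111000000 walk d0:H2→d1:-→d2:-→d3:-→d4:-→d5:-→d6:-→d7:-→d8:-→d9:-→d10:-→d11:-→d12:-→d13:-→d14:-→d15:-→d16:H2 -> H2

== LOOKUPS ==
["no-route","no-route","H2","no-route","H3","H2"]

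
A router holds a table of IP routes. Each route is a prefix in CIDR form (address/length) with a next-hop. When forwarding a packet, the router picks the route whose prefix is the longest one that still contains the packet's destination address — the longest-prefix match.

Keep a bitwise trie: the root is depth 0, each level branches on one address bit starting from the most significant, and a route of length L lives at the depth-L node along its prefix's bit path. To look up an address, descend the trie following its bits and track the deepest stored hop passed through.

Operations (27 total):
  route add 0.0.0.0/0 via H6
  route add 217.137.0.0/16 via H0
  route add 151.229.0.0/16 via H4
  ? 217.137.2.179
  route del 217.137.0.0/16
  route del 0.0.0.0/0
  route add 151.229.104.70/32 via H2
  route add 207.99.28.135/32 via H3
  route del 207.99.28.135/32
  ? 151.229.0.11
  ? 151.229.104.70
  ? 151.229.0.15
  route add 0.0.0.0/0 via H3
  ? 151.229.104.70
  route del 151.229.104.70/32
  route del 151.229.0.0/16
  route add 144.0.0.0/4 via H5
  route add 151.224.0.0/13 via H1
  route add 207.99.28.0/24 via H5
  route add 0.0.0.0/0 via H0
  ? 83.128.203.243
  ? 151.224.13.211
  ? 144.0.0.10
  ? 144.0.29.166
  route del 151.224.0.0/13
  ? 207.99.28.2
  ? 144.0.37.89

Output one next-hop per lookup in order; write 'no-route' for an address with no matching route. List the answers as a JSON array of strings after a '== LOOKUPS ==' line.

Apply in order:
  add 0.0.0.0/0 -> H6 at depth 0
  add 217.137.0.0/16 -> H0 at depth 16
  add 151.229.0.0/16 -> H4 at depth 16
  Q 217.137.2.179: descend 1101100110001001 ; hops seen [H6,H0] ; pick H0
  - 217.137.0.0/16 clear@16
  - 0.0.0.0/0 clear@0
  add 151.229.104.70/32 -> H2 at depth 32
  add 207.99.28.135/32 -> H3 at depth 32
  - 207.99.28.135/32 clear@32
  Q 151.229.0.11: descend 10010111111001010 ; hops seen [H4] ; pick H4
  Q 151.229.104.70: descend 10010111111001010110100001000110 ; hops seen [H4,H2] ; pick H2
  Q 151.229.0.15: descend 10010111111001010 ; hops seen [H4] ; pick H4
  add 0.0.0.0/0 -> H3 at depth 0
  Q 151.229.104.70: descend 10010111111001010110100001000110 ; hops seen [H3,H4,H2] ; pick H2
  - 151.229.104.70/32 clear@32
  - 151.229.0.0/16 clear@16
  add 144.0.0.0/4 -> H5 at depth 4
  add 151.224.0.0/13 -> H1 at depth 13
  add 207.99.28.0/24 -> H5 at depth 24
  add 0.0.0.0/0 -> H0 at depth 0
  Q 83.128.203.243: descend ε ; hops seen [H0] ; pick H0
  Q 151.224.13.211: descend 1001011111100 ; hops seen [H0,H5,H1] ; pick H1
  Q 144.0.0.10: descend 10010 ; hops seen [H0,H5] ; pick H5
  Q 144.0.29.166: descend 10010 ; hops seen [H0,H5] ; pick H5
  - 151.224.0.0/13 clear@13
  Q 207.99.28.2: descend 110011110110001100011100 ; hops seen [H0,H5] ; pick H5
  Q 144.0.37.89: descend 10010 ; hops seen [H0,H5] ; pick H5

== LOOKUPS ==
["H0","H4","H2","H4","H2","H0","H1","H5","H5","H5","H5"]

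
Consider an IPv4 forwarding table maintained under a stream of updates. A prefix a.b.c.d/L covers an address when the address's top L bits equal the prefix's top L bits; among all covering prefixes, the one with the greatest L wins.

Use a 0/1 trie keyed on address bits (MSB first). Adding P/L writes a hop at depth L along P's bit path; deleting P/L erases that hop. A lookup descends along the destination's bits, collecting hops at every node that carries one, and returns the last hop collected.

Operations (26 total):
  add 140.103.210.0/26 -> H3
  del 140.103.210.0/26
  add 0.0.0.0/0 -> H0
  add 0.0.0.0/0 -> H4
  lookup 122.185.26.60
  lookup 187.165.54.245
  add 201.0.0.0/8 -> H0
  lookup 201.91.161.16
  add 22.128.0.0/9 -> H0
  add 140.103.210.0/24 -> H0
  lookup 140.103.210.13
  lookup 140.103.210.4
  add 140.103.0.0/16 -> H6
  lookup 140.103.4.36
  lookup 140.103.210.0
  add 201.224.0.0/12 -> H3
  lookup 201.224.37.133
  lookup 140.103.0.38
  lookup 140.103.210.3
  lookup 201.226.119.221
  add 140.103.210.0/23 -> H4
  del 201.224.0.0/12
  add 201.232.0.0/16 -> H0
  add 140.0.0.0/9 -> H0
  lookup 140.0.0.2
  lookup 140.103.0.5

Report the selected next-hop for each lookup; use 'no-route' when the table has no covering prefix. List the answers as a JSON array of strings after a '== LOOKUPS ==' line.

Process each operation:
  add 140.103.210.0/26 -> H3 at depth 26
  - 140.103.210.0/26 clear@26
  add 0.0.0.0/0 -> H0 at depth 0
  add 0.0.0.0/0 -> H4 at depth 0
  ? 122.185.26.60  path d0:H4  best=H4
  ? 187.165.54.245  path d0:H4→d1:-→d2:-  best=H4
  add 201.0.0.0/8 -> H0 at depth 8
  ? 201.91.161.16  path d0:H4→d1:-→d2:-→d3:-→d4:-→d5:-→d6:-→d7:-→d8:H0  best=H0
  add 22.128.0.0/9 -> H0 at depth 9
  add 140.103.210.0/24 -> H0 at depth 24
  ? 140.103.210.13  path d0:H4→d1:-→d2:-→d3:-→d4:-→d5:-→d6:-→d7:-→d8:-→d9:-→d10:-→d11:-→d12:-→d13:-→d14:-→d15:-→d16:-→d17:-→d18:-→d19:-→d20:-→d21:-→d22:-→d23:-→d24:H0→d25:-→d26:-  best=H0
  ? 140.103.210.4  path d0:H4→d1:-→d2:-→d3:-→d4:-→d5:-→d6:-→d7:-→d8:-→d9:-→d10:-→d11:-→d12:-→d13:-→d14:-→d15:-→d16:-→d17:-→d18:-→d19:-→d20:-→d21:-→d22:-→d23:-→d24:H0→d25:-→d26:-  best=H0
  add 140.103.0.0/16 -> H6 at depth 16
  ? 140.103.4.36  path d0:H4→d1:-→d2:-→d3:-→d4:-→d5:-→d6:-→d7:-→d8:-→d9:-→d10:-→d11:-→d12:-→d13:-→d14:-→d15:-→d16:H6  best=H6
  ? 140.103.210.0  path d0:H4→d1:-→d2:-→d3:-→d4:-→d5:-→d6:-→d7:-→d8:-→d9:-→d10:-→d11:-→d12:-→d13:-→d14:-→d15:-→d16:H6→d17:-→d18:-→d19:-→d20:-→d21:-→d22:-→d23:-→d24:H0→d25:-→d26:-  best=H0
  add 201.224.0.0/12 -> H3 at depth 12
  ? 201.224.37.133  path d0:H4→d1:-→d2:-→d3:-→d4:-→d5:-→d6:-→d7:-→d8:H0→d9:-→d10:-→d11:-→d12:H3  best=H3
  ? 140.103.0.38  path d0:H4→d1:-→d2:-→d3:-→d4:-→d5:-→d6:-→d7:-→d8:-→d9:-→d10:-→d11:-→d12:-→d13:-→d14:-→d15:-→d16:H6  best=H6
  ? 140.103.210.3  path d0:H4→d1:-→d2:-→d3:-→d4:-→d5:-→d6:-→d7:-→d8:-→d9:-→d10:-→d11:-→d12:-→d13:-→d14:-→d15:-→d16:H6→d17:-→d18:-→d19:-→d20:-→d21:-→d22:-→d23:-→d24:H0→d25:-→d26:-  best=H0
  ? 201.226.119.221  path d0:H4→d1:-→d2:-→d3:-→d4:-→d5:-→d6:-→d7:-→d8:H0→d9:-→d10:-→d11:-→d12:H3  best=H3
  add 140.103.210.0/23 -> H4 at depth 23
  - 201.224.0.0/12 clear@12
  add 201.232.0.0/16 -> H0 at depth 16
  add 140.0.0.0/9 -> H0 at depth 9
  ? 140.0.0.2  path d0:H4→d1:-→d2:-→d3:-→d4:-→d5:-→d6:-→d7:-→d8:-→d9:H0  best=H0
  ? 140.103.0.5  path d0:H4→d1:-→d2:-→d3:-→d4:-→d5:-→d6:-→d7:-→d8:-→d9:H0→d10:-→d11:-→d12:-→d13:-→d14:-→d15:-→d16:H6  best=H6

== LOOKUPS ==
["H4","H4","H0","H0","H0","H6","H0","H3","H6","H0","H3","H0","H6"]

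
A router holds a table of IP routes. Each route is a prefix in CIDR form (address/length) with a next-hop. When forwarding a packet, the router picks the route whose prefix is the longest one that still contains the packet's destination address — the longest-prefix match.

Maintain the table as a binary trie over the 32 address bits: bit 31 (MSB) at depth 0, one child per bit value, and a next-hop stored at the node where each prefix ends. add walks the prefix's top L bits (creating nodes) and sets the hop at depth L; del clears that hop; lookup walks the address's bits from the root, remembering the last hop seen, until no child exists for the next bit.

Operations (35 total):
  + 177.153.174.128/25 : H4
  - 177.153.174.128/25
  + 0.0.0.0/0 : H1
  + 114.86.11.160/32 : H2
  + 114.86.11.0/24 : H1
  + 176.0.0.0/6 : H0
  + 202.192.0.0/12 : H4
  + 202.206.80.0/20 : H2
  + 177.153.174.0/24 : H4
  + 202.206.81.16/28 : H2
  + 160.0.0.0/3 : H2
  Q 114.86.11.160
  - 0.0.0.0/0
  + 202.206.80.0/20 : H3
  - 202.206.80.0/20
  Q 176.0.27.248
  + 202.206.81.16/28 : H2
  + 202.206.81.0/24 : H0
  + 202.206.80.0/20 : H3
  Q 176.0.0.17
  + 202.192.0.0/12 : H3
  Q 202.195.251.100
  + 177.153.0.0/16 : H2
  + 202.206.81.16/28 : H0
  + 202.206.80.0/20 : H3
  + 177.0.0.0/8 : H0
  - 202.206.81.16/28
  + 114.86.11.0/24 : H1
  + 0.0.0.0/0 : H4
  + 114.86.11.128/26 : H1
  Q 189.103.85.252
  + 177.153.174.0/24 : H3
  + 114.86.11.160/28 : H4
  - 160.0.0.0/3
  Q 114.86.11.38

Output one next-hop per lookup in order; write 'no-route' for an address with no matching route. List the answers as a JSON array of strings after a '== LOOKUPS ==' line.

Process each operation:
  add 177.153.174.128/25 -> H4 at depth 25
  del 177.153.174.128/25 (clear depth 25)
  add 0.0.0.0/0 -> H1 at depth 0
  add 114.86.11.160/32 -> H2 at depth 32
  add 114.86.11.0/24 -> H1 at depth 24
  add 176.0.0.0/6 -> H0 at depth 6
  add 202.192.0.0/12 -> H4 at depth 12
  add 202.206.80.0/20 -> H2 at depth 20
  add 177.153.174.0/24 -> H4 at depth 24
  add 202.206.81.16/28 -> H2 at depth 28
  add 160.0.0.0/3 -> H2 at depth 3
  ? 114.86.11.160  path d0:H1→d1:-→d2:-→d3:-→d4:-→d5:-→d6:-→d7:-→d8:-→d9:-→d10:-→d11:-→d12:-→d13:-→d14:-→d15:-→d16:-→d17:-→d18:-→d19:-→d20:-→d21:-→d22:-→d23:-→d24:H1→d25:-→d26:-→d27:-→d28:-→d29:-→d30:-→d31:-→d32:H2  best=H2
  del 0.0.0.0/0 (clear depth 0)
  add 202.206.80.0/20 -> H3 at depth 20
  del 202.206.80.0/20 (clear depth 20)
  ? 176.0.27.248  path d0:-→d1:-→d2:-→d3:H2→d4:-→d5:-→d6:H0→d7:-  best=H0
  add 202.206.81.16/28 -> H2 at depth 28
  add 202.206.81.0/24 -> H0 at depth 24
  add 202.206.80.0/20 -> H3 at depth 20
  ? 176.0.0.17  path d0:-→d1:-→d2:-→d3:H2→d4:-→d5:-→d6:H0→d7:-  best=H0
  add 202.192.0.0/12 -> H3 at depth 12
  ? 202.195.251.100  path d0:-→d1:-→d2:-→d3:-→d4:-→d5:-→d6:-→d7:-→d8:-→d9:-→d10:-→d11:-→d12:H3  best=H3
  add 177.153.0.0/16 -> H2 at depth 16
  add 202.206.81.16/28 -> H0 at depth 28
  add 202.206.80.0/20 -> H3 at depth 20
  add 177.0.0.0/8 -> H0 at depth 8
  del 202.206.81.16/28 (clear depth 28)
  add 114.86.11.0/24 -> H1 at depth 24
  add 0.0.0.0/0 -> H4 at depth 0
  add 114.86.11.128/26 -> H1 at depth 26
  ? 189.103.85.252  path d0:H4→d1:-→d2:-→d3:H2→d4:-  best=H2
  add 177.153.174.0/24 -> H3 at depth 24
  add 114.86.11.160/28 -> H4 at depth 28
  del 160.0.0.0/3 (clear depth 3)
  ? 114.86.11.38  path d0:H4→d1:-→d2:-→d3:-→d4:-→d5:-→d6:-→d7:-→d8:-→d9:-→d10:-→d11:-→d12:-→d13:-→d14:-→d15:-→d16:-→d17:-→d18:-→d19:-→d20:-→d21:-→d22:-→d23:-→d24:H1  best=H1

== LOOKUPS ==
["H2","H0","H0","H3","H2","H1"]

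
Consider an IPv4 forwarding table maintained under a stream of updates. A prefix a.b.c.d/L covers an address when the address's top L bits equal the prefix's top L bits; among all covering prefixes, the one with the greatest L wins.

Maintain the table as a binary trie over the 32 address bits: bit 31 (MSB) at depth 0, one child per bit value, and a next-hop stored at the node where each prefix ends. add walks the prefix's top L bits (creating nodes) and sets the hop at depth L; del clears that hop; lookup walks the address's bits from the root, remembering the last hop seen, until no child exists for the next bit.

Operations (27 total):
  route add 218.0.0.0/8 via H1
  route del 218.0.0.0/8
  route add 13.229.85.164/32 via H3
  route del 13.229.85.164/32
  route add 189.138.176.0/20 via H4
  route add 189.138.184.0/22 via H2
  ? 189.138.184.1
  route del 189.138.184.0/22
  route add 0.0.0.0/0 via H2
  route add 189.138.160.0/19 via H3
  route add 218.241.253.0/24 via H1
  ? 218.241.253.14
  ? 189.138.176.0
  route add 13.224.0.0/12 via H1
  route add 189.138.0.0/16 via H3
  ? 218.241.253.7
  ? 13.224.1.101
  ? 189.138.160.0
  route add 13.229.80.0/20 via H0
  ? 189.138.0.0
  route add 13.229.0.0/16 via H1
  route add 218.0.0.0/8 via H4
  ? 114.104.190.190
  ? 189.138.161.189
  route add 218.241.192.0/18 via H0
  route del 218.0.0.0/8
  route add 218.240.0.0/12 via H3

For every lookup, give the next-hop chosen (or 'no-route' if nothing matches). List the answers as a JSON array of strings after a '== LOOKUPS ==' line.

Apply in order:
  add 218.0.0.0/8 -> H1 at depth 8
  del 218.0.0.0/8 (clear depth 8)
  add 13.229.85.164/32 -> H3 at depth 32
  del 13.229.85.164/32 (clear depth 32)
  add 189.138.176.0/20 -> H4 at depth 20
  add 189.138.184.0/22 -> H2 at depth 22
  lookup 189.138.184.1: bits 1011110110001010101110 walk d0:-→d1:-→d2:-→d3:-→d4:-→d5:-→d6:-→d7:-→d8:-→d9:-→d10:-→d11:-→d12:-→d13:-→d14:-→d15:-→d16:-→d17:-→d18:-→d19:-→d20:H4→d21:-→d22:H2 -> H2
  del 189.138.184.0/22 (clear depth 22)
  add 0.0.0.0/0 -> H2 at depth 0
  add 189.138.160.0/19 -> H3 at depth 19
  add 218.241.253.0/24 -> H1 at depth 24
  lookup 218.241.253.14: bits 110110101111000111111101 walk d0:H2→d1:-→d2:-→d3:-→d4:-→d5:-→d6:-→d7:-→d8:-→d9:-→d10:-→d11:-→d12:-→d13:-→d14:-→d15:-→d16:-→d17:-→d18:-→d19:-→d20:-→d21:-→d22:-→d23:-→d24:H1 -> H1
  lookup 189.138.176.0: bits 10111101100010101011 walk d0:H2→d1:-→d2:-→d3:-→d4:-→d5:-→d6:-→d7:-→d8:-→d9:-→d10:-→d11:-→d12:-→d13:-→d14:-→d15:-→d16:-→d17:-→d18:-→d19:H3→d20:H4 -> H4
  add 13.224.0.0/12 -> H1 at depth 12
  add 189.138.0.0/16 -> H3 at depth 16
  lookup 218.241.253.7: bits 110110101111000111111101 walk d0:H2→d1:-→d2:-→d3:-→d4:-→d5:-→d6:-→d7:-→d8:-→d9:-→d10:-→d11:-→d12:-→d13:-→d14:-→d15:-→d16:-→d17:-→d18:-→d19:-→d20:-→d21:-→d22:-→d23:-→d24:H1 -> H1
  lookup 13.224.1.101: bits 0000110111100 walk d0:H2→d1:-→d2:-→d3:-→d4:-→d5:-→d6:-→d7:-→d8:-→d9:-→d10:-→d11:-→d12:H1→d13:- -> H1
  lookup 189.138.160.0: bits 1011110110001010101 walk d0:H2→d1:-→d2:-→d3:-→d4:-→d5:-→d6:-→d7:-→d8:-→d9:-→d10:-→d11:-→d12:-→d13:-→d14:-→d15:-→d16:H3→d17:-→d18:-→d19:H3 -> H3
  add 13.229.80.0/20 -> H0 at depth 20
  lookup 189.138.0.0: bits 1011110110001010 walk d0:H2→d1:-→d2:-→d3:-→d4:-→d5:-→d6:-→d7:-→d8:-→d9:-→d10:-→d11:-→d12:-→d13:-→d14:-→d15:-→d16:H3 -> H3
  add 13.229.0.0/16 -> H1 at depth 16
  add 218.0.0.0/8 -> H4 at depth 8
  lookup 114.104.190.190: bits 0 walk d0:H2→d1:- -> H2
  lookup 189.138.161.189: bits 1011110110001010101 walk d0:H2→d1:-→d2:-→d3:-→d4:-→d5:-→d6:-→d7:-→d8:-→d9:-→d10:-→d11:-→d12:-→d13:-→d14:-→d15:-→d16:H3→d17:-→d18:-→d19:H3 -> H3
  add 218.241.192.0/18 -> H0 at depth 18
  del 218.0.0.0/8 (clear depth 8)
  add 218.240.0.0/12 -> H3 at depth 12

== LOOKUPS ==
["H2","H1","H4","H1","H1","H3","H3","H2","H3"]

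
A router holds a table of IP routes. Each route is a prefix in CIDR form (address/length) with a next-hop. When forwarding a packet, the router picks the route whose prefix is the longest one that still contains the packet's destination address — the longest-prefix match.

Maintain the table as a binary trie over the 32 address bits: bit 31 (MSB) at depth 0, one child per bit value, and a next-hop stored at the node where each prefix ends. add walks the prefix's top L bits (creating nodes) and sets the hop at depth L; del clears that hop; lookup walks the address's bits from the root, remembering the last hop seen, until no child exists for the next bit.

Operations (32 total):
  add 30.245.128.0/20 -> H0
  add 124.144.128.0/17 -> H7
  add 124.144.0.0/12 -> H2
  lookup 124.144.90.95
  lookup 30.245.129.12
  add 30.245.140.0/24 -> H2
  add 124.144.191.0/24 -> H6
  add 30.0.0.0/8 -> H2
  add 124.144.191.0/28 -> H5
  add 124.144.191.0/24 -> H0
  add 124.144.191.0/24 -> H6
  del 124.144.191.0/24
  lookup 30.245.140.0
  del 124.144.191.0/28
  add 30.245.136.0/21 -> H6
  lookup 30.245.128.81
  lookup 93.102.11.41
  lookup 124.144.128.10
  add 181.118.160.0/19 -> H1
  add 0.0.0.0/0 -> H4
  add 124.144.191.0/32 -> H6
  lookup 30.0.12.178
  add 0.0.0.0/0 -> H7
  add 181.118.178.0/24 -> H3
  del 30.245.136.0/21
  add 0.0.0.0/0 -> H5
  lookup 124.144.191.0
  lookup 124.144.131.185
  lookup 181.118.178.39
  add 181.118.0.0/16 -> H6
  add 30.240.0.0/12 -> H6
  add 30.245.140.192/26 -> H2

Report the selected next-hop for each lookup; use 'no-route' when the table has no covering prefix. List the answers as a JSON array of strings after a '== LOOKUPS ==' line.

Process each operation:
  add 30.245.128.0/20 -> H0 at depth 20
  add 124.144.128.0/17 -> H7 at depth 17
  add 124.144.0.0/12 -> H2 at depth 12
  ? 124.144.90.95  path d0:-→d1:-→d2:-→d3:-→d4:-→d5:-→d6:-→d7:-→d8:-→d9:-→d10:-→d11:-→d12:H2→d13:-→d14:-→d15:-→d16:-  best=H2
  ? 30.245.129.12  path d0:-→d1:-→d2:-→d3:-→d4:-→d5:-→d6:-→d7:-→d8:-→d9:-→d10:-→d11:-→d12:-→d13:-→d14:-→d15:-→d16:-→d17:-→d18:-→d19:-→d20:H0  best=H0
  add 30.245.140.0/24 -> H2 at depth 24
  add 124.144.191.0/24 -> H6 at depth 24
  add 30.0.0.0/8 -> H2 at depth 8
  add 124.144.191.0/28 -> H5 at depth 28
  add 124.144.191.0/24 -> H0 at depth 24
  add 124.144.191.0/24 -> H6 at depth 24
  del 124.144.191.0/24 (clear depth 24)
  ? 30.245.140.0  path d0:-→d1:-→d2:-→d3:-→d4:-→d5:-→d6:-→d7:-→d8:H2→d9:-→d10:-→d11:-→d12:-→d13:-→d14:-→d15:-→d16:-→d17:-→d18:-→d19:-→d20:H0→d21:-→d22:-→d23:-→d24:H2  best=H2
  del 124.144.191.0/28 (clear depth 28)
  add 30.245.136.0/21 -> H6 at depth 21
  ? 30.245.128.81  path d0:-→d1:-→d2:-→d3:-→d4:-→d5:-→d6:-→d7:-→d8:H2→d9:-→d10:-→d11:-→d12:-→d13:-→d14:-→d15:-→d16:-→d17:-→d18:-→d19:-→d20:H0  best=H0
  ? 93.102.11.41  path d0:-→d1:-→d2:-  best=no-route
  ? 124.144.128.10  path d0:-→d1:-→d2:-→d3:-→d4:-→d5:-→d6:-→d7:-→d8:-→d9:-→d10:-→d11:-→d12:H2→d13:-→d14:-→d15:-→d16:-→d17:H7→d18:-  best=H7
  add 181.118.160.0/19 -> H1 at depth 19
  add 0.0.0.0/0 -> H4 at depth 0
  add 124.144.191.0/32 -> H6 at depth 32
  ? 30.0.12.178  path d0:H4→d1:-→d2:-→d3:-→d4:-→d5:-→d6:-→d7:-→d8:H2  best=H2
  add 0.0.0.0/0 -> H7 at depth 0
  add 181.118.178.0/24 -> H3 at depth 24
  del 30.245.136.0/21 (clear depth 21)
  add 0.0.0.0/0 -> H5 at depth 0
  ? 124.144.191.0  path d0:H5→d1:-→d2:-→d3:-→d4:-→d5:-→d6:-→d7:-→d8:-→d9:-→d10:-→d11:-→d12:H2→d13:-→d14:-→d15:-→d16:-→d17:H7→d18:-→d19:-→d20:-→d21:-→d22:-→d23:-→d24:-→d25:-→d26:-→d27:-→d28:-→d29:-→d30:-→d31:-→d32:H6  best=H6
  ? 124.144.131.185  path d0:H5→d1:-→d2:-→d3:-→d4:-→d5:-→d6:-→d7:-→d8:-→d9:-→d10:-→d11:-→d12:H2→d13:-→d14:-→d15:-→d16:-→d17:H7→d18:-  best=H7
  ? 181.118.178.39  path d0:H5→d1:-→d2:-→d3:-→d4:-→d5:-→d6:-→d7:-→d8:-→d9:-→d10:-→d11:-→d12:-→d13:-→d14:-→d15:-→d16:-→d17:-→d18:-→d19:H1→d20:-→d21:-→d22:-→d23:-→d24:H3  best=H3
  add 181.118.0.0/16 -> H6 at depth 16
  add 30.240.0.0/12 -> H6 at depth 12
  add 30.245.140.192/26 -> H2 at depth 26

== LOOKUPS ==
["H2","H0","H2","H0","no-route","H7","H2","H6","H7","H3"]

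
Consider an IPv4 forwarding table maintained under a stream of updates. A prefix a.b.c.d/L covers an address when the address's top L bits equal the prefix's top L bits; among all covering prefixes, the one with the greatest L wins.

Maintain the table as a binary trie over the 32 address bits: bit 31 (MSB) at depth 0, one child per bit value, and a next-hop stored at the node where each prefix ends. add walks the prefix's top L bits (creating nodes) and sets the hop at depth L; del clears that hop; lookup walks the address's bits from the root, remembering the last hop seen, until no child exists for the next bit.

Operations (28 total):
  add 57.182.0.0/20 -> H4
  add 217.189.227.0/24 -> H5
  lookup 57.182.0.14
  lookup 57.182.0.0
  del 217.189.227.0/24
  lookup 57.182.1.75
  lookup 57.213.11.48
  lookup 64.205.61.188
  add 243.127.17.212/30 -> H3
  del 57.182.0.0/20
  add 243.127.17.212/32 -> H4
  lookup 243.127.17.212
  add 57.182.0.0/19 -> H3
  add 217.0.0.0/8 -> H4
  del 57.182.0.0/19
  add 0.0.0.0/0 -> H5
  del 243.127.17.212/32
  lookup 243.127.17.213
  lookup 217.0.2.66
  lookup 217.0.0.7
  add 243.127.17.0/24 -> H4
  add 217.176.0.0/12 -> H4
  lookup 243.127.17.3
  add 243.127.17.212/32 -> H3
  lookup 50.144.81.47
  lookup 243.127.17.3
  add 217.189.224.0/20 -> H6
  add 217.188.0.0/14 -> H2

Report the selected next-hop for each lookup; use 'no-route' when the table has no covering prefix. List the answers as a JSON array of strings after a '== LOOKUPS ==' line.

Process each operation:
  add 57.182.0.0/20 -> H4 at depth 20
  add 217.189.227.0/24 -> H5 at depth 24
  ? 57.182.0.14  path d0:-→d1:-→d2:-→d3:-→d4:-→d5:-→d6:-→d7:-→d8:-→d9:-→d10:-→d11:-→d12:-→d13:-→d14:-→d15:-→d16:-→d17:-→d18:-→d19:-→d20:H4  best=H4
  ? 57.182.0.0  path d0:-→d1:-→d2:-→d3:-→d4:-→d5:-→d6:-→d7:-→d8:-→d9:-→d10:-→d11:-→d12:-→d13:-→d14:-→d15:-→d16:-→d17:-→d18:-→d19:-→d20:H4  best=H4
  del 217.189.227.0/24 (clear depth 24)
  ? 57.182.1.75  path d0:-→d1:-→d2:-→d3:-→d4:-→d5:-→d6:-→d7:-→d8:-→d9:-→d10:-→d11:-→d12:-→d13:-→d14:-→d15:-→d16:-→d17:-→d18:-→d19:-→d20:H4  best=H4
  ? 57.213.11.48  path d0:-→d1:-→d2:-→d3:-→d4:-→d5:-→d6:-→d7:-→d8:-→d9:-  best=no-route
  ? 64.205.61.188  path d0:-→d1:-  best=no-route
  add 243.127.17.212/30 -> H3 at depth 30
  del 57.182.0.0/20 (clear depth 20)
  add 243.127.17.212/32 -> H4 at depth 32
  ? 243.127.17.212  path d0:-→d1:-→d2:-→d3:-→d4:-→d5:-→d6:-→d7:-→d8:-→d9:-→d10:-→d11:-→d12:-→d13:-→d14:-→d15:-→d16:-→d17:-→d18:-→d19:-→d20:-→d21:-→d22:-→d23:-→d24:-→d25:-→d26:-→d27:-→d28:-→d29:-→d30:H3→d31:-→d32:H4  best=H4
  add 57.182.0.0/19 -> H3 at depth 19
  add 217.0.0.0/8 -> H4 at depth 8
  del 57.182.0.0/19 (clear depth 19)
  add 0.0.0.0/0 -> H5 at depth 0
  del 243.127.17.212/32 (clear depth 32)
  ? 243.127.17.213  path d0:H5→d1:-→d2:-→d3:-→d4:-→d5:-→d6:-→d7:-→d8:-→d9:-→d10:-→d11:-→d12:-→d13:-→d14:-→d15:-→d16:-→d17:-→d18:-→d19:-→d20:-→d21:-→d22:-→d23:-→d24:-→d25:-→d26:-→d27:-→d28:-→d29:-→d30:H3→d31:-  best=H3
  ? 217.0.2.66  path d0:H5→d1:-→d2:-→d3:-→d4:-→d5:-→d6:-→d7:-→d8:H4  best=H4
  ? 217.0.0.7  path d0:H5→d1:-→d2:-→d3:-→d4:-→d5:-→d6:-→d7:-→d8:H4  best=H4
  add 243.127.17.0/24 -> H4 at depth 24
  add 217.176.0.0/12 -> H4 at depth 12
  ? 243.127.17.3  path d0:H5→d1:-→d2:-→d3:-→d4:-→d5:-→d6:-→d7:-→d8:-→d9:-→d10:-→d11:-→d12:-→d13:-→d14:-→d15:-→d16:-→d17:-→d18:-→d19:-→d20:-→d21:-→d22:-→d23:-→d24:H4  best=H4
  add 243.127.17.212/32 -> H3 at depth 32
  ? 50.144.81.47  path d0:H5→d1:-→d2:-→d3:-→d4:-  best=H5
  ? 243.127.17.3  path d0:H5→d1:-→d2:-→d3:-→d4:-→d5:-→d6:-→d7:-→d8:-→d9:-→d10:-→d11:-→d12:-→d13:-→d14:-→d15:-→d16:-→d17:-→d18:-→d19:-→d20:-→d21:-→d22:-→d23:-→d24:H4  best=H4
  add 217.189.224.0/20 -> H6 at depth 20
  add 217.188.0.0/14 -> H2 at depth 14

== LOOKUPS ==
["H4","H4","H4","no-route","no-route","H4","H3","H4","H4","H4","H5","H4"]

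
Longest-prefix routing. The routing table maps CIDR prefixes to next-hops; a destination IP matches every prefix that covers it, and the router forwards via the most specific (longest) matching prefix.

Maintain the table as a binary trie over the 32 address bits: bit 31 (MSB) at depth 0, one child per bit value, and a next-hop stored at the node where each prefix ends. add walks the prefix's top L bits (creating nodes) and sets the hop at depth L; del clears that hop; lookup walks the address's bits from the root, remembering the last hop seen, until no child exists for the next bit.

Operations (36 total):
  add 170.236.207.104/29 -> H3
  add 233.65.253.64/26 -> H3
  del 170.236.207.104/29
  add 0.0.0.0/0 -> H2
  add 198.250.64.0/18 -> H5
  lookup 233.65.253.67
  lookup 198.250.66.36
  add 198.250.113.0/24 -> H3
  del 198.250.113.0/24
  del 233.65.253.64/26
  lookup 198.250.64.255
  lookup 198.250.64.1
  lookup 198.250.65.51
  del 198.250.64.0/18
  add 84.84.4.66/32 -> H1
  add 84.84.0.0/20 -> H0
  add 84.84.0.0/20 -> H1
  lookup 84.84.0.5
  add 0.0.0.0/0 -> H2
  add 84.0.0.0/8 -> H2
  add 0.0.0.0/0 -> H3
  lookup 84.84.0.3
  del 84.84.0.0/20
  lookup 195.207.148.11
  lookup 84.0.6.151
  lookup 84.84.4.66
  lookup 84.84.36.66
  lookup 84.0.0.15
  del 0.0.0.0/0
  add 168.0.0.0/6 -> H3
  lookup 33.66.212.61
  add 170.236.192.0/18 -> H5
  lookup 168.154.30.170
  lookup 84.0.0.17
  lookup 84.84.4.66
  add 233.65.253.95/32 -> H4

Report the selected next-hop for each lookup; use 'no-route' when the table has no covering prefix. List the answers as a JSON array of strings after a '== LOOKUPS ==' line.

Trace:
  add 170.236.207.104/29 -> H3 at depth 29
  add 233.65.253.64/26 -> H3 at depth 26
  - 170.236.207.104/29 clear@29
  add 0.0.0.0/0 -> H2 at depth 0
  add 198.250.64.0/18 -> H5 at depth 18
  lookup 233.65.253.67: bits 11101001010000011111110101 walk d0:H2→d1:-→d2:-→d3:-→d4:-→d5:-→d6:-→d7:-→d8:-→d9:-→d10:-→d11:-→d12:-→d13:-→d14:-→d15:-→d16:-→d17:-→d18:-→d19:-→d20:-→d21:-→d22:-→d23:-→d24:-→d25:-→d26:H3 -> H3
  lookup 198.250.66.36: bits 110001101111101001 walk d0:H2→d1:-→d2:-→d3:-→d4:-→d5:-→d6:-→d7:-→d8:-→d9:-→d10:-→d11:-→d12:-→d13:-→d14:-→d15:-→d16:-→d17:-→d18:H5 -> H5
  add 198.250.113.0/24 -> H3 at depth 24
  - 198.250.113.0/24 clear@24
  - 233.65.253.64/26 clear@26
  lookup 198.250.64.255: bits 110001101111101001 walk d0:H2→d1:-→d2:-→d3:-→d4:-→d5:-→d6:-→d7:-→d8:-→d9:-→d10:-→d11:-→d12:-→d13:-→d14:-→d15:-→d16:-→d17:-→d18:H5 -> H5
  lookup 198.250.64.1: bits 110001101111101001 walk d0:H2→d1:-→d2:-→d3:-→d4:-→d5:-→d6:-→d7:-→d8:-→d9:-→d10:-→d11:-→d12:-→d13:-→d14:-→d15:-→d16:-→d17:-→d18:H5 -> H5
  lookup 198.250.65.51: bits 110001101111101001 walk d0:H2→d1:-→d2:-→d3:-→d4:-→d5:-→d6:-→d7:-→d8:-→d9:-→d10:-→d11:-→d12:-→d13:-→d14:-→d15:-→d16:-→d17:-→d18:H5 -> H5
  - 198.250.64.0/18 clear@18
  add 84.84.4.66/32 -> H1 at depth 32
  add 84.84.0.0/20 -> H0 at depth 20
  add 84.84.0.0/20 -> H1 at depth 20
  lookup 84.84.0.5: bits 010101000101010000000 walk d0:H2→d1:-→d2:-→d3:-→d4:-→d5:-→d6:-→d7:-→d8:-→d9:-→d10:-→d11:-→d12:-→d13:-→d14:-→d15:-→d16:-→d17:-→d18:-→d19:-→d20:H1→d21:- -> H1
  add 0.0.0.0/0 -> H2 at depth 0
  add 84.0.0.0/8 -> H2 at depth 8
  add 0.0.0.0/0 -> H3 at depth 0
  lookup 84.84.0.3: bits 010101000101010000000 walk d0:H3→d1:-→d2:-→d3:-→d4:-→d5:-→d6:-→d7:-→d8:H2→d9:-→d10:-→d11:-→d12:-→d13:-→d14:-→d15:-→d16:-→d17:-→d18:-→d19:-→d20:H1→d21:- -> H1
  - 84.84.0.0/20 clear@20
  lookup 195.207.148.11: bits 11000 walk d0:H3→d1:-→d2:-→d3:-→d4:-→d5:- -> H3
  lookup 84.0.6.151: bits 010101000 walk d0:H3→d1:-→d2:-→d3:-→d4:-→d5:-→d6:-→d7:-→d8:H2→d9:- -> H2
  lookup 84.84.4.66: bits 01010100010101000000010001000010 walk d0:H3→d1:-→d2:-→d3:-→d4:-→d5:-→d6:-→d7:-→d8:H2→d9:-→d10:-→d11:-→d12:-→d13:-→d14:-→d15:-→d16:-→d17:-→d18:-→d19:-→d20:-→d21:-→d22:-→d23:-→d24:-→d25:-→d26:-→d27:-→d28:-→d29:-→d30:-→d31:-→d32:H1 -> H1
  lookup 84.84.36.66: bits 010101000101010000 walk d0:H3→d1:-→d2:-→d3:-→d4:-→d5:-→d6:-→d7:-→d8:H2→d9:-→d10:-→d11:-→d12:-→d13:-→d14:-→d15:-→d16:-→d17:-→d18:- -> H2
  lookup 84.0.0.15: bits 010101000 walk d0:H3→d1:-→d2:-→d3:-→d4:-→d5:-→d6:-→d7:-→d8:H2→d9:- -> H2
  - 0.0.0.0/0 clear@0
  add 168.0.0.0/6 -> H3 at depth 6
  lookup 33.66.212.61: bits 0 walk d0:-→d1:- -> no-route
  add 170.236.192.0/18 -> H5 at depth 18
  lookup 168.154.30.170: bits 101010 walk d0:-→d1:-→d2:-→d3:-→d4:-→d5:-→d6:H3 -> H3
  lookup 84.0.0.17: bits 010101000 walk d0:-→d1:-→d2:-→d3:-→d4:-→d5:-→d6:-→d7:-→d8:H2→d9:- -> H2
  lookup 84.84.4.66: bits 01010100010101000000010001000010 walk d0:-→d1:-→d2:-→d3:-→d4:-→d5:-→d6:-→d7:-→d8:H2→d9:-→d10:-→d11:-→d12:-→d13:-→d14:-→d15:-→d16:-→d17:-→d18:-→d19:-→d20:-→d21:-→d22:-→d23:-→d24:-→d25:-→d26:-→d27:-→d28:-→d29:-→d30:-→d31:-→d32:H1 -> H1
  add 233.65.253.95/32 -> H4 at depth 32

== LOOKUPS ==
["H3","H5","H5","H5","H5","H1","H1","H3","H2","H1","H2","H2","no-route","H3","H2","H1"]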